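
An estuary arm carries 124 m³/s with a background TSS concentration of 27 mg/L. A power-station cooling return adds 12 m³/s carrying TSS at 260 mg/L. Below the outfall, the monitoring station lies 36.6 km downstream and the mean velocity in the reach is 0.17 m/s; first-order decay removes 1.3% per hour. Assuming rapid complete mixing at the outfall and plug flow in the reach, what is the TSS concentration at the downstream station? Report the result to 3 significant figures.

21.7 mg/L

After mixing, C = (124.0·27.00 + 12.00·260.0) / 136.0 = 6468/136.0 = 47.56 mg/L.
Travel time t = 36.6·1000 / 0.17 = 215300 s = 59.80 h.
1.3%/h lost → k = −ln(1 − 0.013) = 0.01309 h⁻¹.
First-order decay: C = 47.56·exp(−k·t) = 47.56·0.4572 = 21.75 mg/L.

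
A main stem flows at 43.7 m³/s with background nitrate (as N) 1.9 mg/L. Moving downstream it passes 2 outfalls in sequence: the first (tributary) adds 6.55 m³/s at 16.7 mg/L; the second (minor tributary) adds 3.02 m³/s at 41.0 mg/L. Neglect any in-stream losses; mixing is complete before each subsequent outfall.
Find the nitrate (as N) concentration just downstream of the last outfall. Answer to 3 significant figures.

5.94 mg/L

Below outfall 1: Q → 50.25 m³/s, C = (43.70·1.900 + 6.550·16.70)/50.25 = 3.829 mg/L.
Below outfall 2: Q → 53.27 m³/s, C = (50.25·3.829 + 3.020·41.00)/53.27 = 5.936 mg/L.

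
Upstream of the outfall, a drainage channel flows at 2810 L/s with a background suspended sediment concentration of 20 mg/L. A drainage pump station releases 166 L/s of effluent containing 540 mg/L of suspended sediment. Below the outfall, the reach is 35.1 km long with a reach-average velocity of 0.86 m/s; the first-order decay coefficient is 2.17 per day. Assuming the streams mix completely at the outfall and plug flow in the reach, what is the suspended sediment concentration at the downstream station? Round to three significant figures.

17.6 mg/L

Flow-weighted average: C = (2810·20.00 + 166.0·540.0) / 2976 = 145800/2976 = 49.01 mg/L.
Travel time t = 35.1·1000 / 0.86 = 40810 s = 11.34 h.
After decay, C = 49.01 × e^(−kt) = 49.01 × 0.3588 = 17.58 mg/L.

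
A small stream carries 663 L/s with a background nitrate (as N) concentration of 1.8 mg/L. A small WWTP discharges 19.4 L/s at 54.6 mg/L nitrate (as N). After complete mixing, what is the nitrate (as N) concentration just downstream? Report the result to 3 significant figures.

Mixed concentration C = ΣQC/ΣQ = (663.0·1.800 + 19.40·54.60) / 682.4 = 2253/682.4 = 3.301 mg/L.

3.30 mg/L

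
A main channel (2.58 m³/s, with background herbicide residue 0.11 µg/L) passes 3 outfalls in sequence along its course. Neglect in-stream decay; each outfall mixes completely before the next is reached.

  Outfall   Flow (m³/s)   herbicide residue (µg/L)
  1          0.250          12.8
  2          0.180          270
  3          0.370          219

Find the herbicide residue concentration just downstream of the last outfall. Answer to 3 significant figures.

Below outfall 1: Q → 2.830 m³/s, C = (2.580·0.1100 + 0.2500·12.80)/2.830 = 1.231 µg/L.
Below outfall 2: Q → 3.010 m³/s, C = (2.830·1.231 + 0.1800·270.0)/3.010 = 17.30 µg/L.
Below outfall 3: Q → 3.380 m³/s, C = (3.010·17.30 + 0.3700·219.0)/3.380 = 39.38 µg/L.

39.4 µg/L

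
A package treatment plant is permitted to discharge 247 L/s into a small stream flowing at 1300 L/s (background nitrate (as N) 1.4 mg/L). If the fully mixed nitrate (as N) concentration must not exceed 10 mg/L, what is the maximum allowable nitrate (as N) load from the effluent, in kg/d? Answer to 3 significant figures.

1180 kg/d

Mass balance at the limit: 1300·1.400 + 247.0·Cₑ = 1547·10 → Cₑ = 55.26 mg/L.
247.0 L/s = 0.2470 m³/s. Load = 0.2470 m³/s × 55.26 g/m³ × 86 400 s/d = 1179 kg/d.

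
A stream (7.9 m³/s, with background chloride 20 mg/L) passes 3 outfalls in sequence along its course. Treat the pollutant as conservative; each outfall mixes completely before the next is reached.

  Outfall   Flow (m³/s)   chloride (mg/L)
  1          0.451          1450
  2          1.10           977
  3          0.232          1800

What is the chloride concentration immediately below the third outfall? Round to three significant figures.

238 mg/L

Below outfall 1: Q → 8.351 m³/s, C = (7.900·20.00 + 0.4510·1450)/8.351 = 97.23 mg/L.
Below outfall 2: Q → 9.451 m³/s, C = (8.351·97.23 + 1.100·977.0)/9.451 = 199.6 mg/L.
Below outfall 3: Q → 9.683 m³/s, C = (9.451·199.6 + 0.2320·1800)/9.683 = 238.0 mg/L.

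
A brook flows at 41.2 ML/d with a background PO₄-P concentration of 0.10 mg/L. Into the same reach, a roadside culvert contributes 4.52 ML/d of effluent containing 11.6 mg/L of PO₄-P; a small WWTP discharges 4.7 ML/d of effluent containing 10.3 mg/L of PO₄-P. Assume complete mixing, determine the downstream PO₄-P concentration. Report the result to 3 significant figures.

Flow-weighted average: C = (41.20·0.1000 + 4.520·11.60 + 4.700·10.30) / 50.42 = 105.0/50.42 = 2.082 mg/L.

2.08 mg/L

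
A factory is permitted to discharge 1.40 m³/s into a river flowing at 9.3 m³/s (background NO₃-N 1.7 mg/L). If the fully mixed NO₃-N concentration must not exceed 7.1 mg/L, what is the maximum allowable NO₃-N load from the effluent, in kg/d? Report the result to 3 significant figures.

5200 kg/d

Mass balance at the limit: 9.300·1.700 + 1.400·Cₑ = 10.70·7.1 → Cₑ = 42.97 mg/L.
Load = 1.400 m³/s × 42.97 g/m³ × 86 400 s/d = 5198 kg/d.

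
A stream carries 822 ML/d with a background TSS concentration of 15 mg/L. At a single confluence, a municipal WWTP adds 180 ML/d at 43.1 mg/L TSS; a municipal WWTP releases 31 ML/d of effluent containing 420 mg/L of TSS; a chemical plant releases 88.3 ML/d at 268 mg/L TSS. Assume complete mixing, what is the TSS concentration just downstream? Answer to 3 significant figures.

After mixing, C = (822.0·15.00 + 180.0·43.10 + 31.00·420.0 + 88.30·268.0) / 1121 = 56770/1121 = 50.63 mg/L.

50.6 mg/L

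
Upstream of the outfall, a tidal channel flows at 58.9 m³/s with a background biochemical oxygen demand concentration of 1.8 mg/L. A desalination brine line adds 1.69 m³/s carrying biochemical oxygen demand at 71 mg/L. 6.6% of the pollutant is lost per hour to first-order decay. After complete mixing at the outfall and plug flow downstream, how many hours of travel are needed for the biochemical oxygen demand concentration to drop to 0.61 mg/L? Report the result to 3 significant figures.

After mixing, C = (58.90·1.800 + 1.690·71.00) / 60.59 = 226.0/60.59 = 3.730 mg/L.
6.6%/h lost → k = −ln(1 − 0.066) = 0.06828 h⁻¹.
3.730·exp(−k·t) = 0.61 → t = ln(3.730/0.61)/k = 95470 s = 26.52 h.

26.5 h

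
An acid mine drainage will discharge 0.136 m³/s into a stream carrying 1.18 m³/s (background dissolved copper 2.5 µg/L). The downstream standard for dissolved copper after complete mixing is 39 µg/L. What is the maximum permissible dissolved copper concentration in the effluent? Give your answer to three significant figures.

At the limit, (Qr·Cr + Qe·Cₑ)/(Qr + Qe) = 39:
Cₑ = (1.316·39 − 1.180·2.500) / 0.1360 = 355.7 µg/L.

356 µg/L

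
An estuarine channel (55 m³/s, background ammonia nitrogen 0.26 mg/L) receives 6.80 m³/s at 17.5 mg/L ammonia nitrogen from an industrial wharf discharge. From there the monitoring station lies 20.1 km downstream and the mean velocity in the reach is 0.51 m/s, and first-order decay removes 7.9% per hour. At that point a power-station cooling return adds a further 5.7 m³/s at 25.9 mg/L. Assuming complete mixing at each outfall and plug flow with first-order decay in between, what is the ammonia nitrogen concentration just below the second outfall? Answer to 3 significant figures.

Conservation of mass: C = (55.00·0.2600 + 6.800·17.50) / 61.80 = 133.3/61.80 = 2.157 mg/L; combined flow 61.80 m³/s.
Travel time t = 20.1·1000 / 0.51 = 39410 s = 10.95 h.
7.9%/h lost → k = −ln(1 − 0.079) = 0.08230 h⁻¹.
After decay, C = 2.157 × e^(−kt) = 2.157 × 0.4062 = 0.8761 mg/L.
Second outfall: C = (61.80·0.8761 + 5.700·25.90)/67.50 = 2.989 mg/L.

2.99 mg/L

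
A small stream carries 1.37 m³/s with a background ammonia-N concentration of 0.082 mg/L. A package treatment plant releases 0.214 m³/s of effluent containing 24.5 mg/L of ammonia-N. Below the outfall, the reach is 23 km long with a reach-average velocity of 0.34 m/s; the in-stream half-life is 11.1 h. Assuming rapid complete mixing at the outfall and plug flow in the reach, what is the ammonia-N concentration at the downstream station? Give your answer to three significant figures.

1.05 mg/L

After mixing, C = (1.370·0.08200 + 0.2140·24.50) / 1.584 = 5.355/1.584 = 3.381 mg/L.
Travel time t = 23·1000 / 0.34 = 67650 s = 18.79 h.
Half-life 11.1 h → k = ln 2 / 11.1 = 0.06245 h⁻¹ = 1.499 d⁻¹.
Decay over the reach: 3.381·exp(−kt) = 3.381·0.3093 = 1.046 mg/L.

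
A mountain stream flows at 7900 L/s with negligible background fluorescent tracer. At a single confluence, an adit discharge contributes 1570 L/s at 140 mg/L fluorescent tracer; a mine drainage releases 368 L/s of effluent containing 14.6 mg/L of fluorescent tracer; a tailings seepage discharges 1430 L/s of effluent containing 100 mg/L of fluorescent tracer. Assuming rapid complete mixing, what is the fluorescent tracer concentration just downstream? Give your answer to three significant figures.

Flow-weighted average: C = (7900·0 + 1570·140.0 + 368.0·14.60 + 1430·100.0) / 11270 = 368200/11270 = 32.67 mg/L.

32.7 mg/L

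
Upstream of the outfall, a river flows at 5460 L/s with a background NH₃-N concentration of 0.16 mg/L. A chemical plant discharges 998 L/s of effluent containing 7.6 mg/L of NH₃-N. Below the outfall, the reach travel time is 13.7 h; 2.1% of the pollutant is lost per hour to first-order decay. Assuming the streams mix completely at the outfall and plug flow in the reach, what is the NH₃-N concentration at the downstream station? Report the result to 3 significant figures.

Mass balance: C = (5460·0.1600 + 998.0·7.600) / 6458 = 8458/6458 = 1.310 mg/L.
2.1%/h lost → k = −ln(1 − 0.021) = 0.02122 h⁻¹.
Applying C = C₀e^(−kt): 1.310 × 0.7477 = 0.9793 mg/L.

0.979 mg/L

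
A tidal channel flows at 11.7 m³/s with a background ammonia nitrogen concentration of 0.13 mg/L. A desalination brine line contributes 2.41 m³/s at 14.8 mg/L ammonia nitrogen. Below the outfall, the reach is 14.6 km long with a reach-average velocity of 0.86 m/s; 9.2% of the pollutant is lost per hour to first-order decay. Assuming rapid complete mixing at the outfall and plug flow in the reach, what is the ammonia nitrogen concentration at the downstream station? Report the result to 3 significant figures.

1.67 mg/L

Conservation of mass: C = (11.70·0.1300 + 2.410·14.80) / 14.11 = 37.19/14.11 = 2.636 mg/L.
Travel time t = 14.6·1000 / 0.86 = 16980 s = 4.716 h.
9.2%/h lost → k = −ln(1 − 0.092) = 0.09651 h⁻¹.
Applying C = C₀e^(−kt): 2.636 × 0.6344 = 1.672 mg/L.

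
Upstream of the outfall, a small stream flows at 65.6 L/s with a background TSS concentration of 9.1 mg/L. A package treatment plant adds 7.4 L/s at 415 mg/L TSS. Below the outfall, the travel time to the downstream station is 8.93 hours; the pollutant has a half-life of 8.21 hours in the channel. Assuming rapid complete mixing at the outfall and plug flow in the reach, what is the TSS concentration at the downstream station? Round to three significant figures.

Mixed concentration C = ΣQC/ΣQ = (65.60·9.100 + 7.400·415.0) / 73.00 = 3668/73.00 = 50.25 mg/L.
Half-life 8.21 h → k = ln 2 / 8.21 = 0.08443 h⁻¹ = 2.026 d⁻¹.
First-order decay: C = 50.25·exp(−k·t) = 50.25·0.4705 = 23.64 mg/L.

23.6 mg/L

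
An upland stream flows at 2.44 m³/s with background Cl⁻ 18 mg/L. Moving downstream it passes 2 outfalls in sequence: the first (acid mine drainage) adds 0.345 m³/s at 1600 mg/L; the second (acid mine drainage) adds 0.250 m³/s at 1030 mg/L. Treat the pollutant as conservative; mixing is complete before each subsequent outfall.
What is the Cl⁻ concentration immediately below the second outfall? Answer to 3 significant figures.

After outfall 1: Q = 2.440 + 0.3450 = 2.785 m³/s; C = (2.440·18.00 + 0.3450·1600)/2.785 = 214.0 mg/L.
After outfall 2: Q = 2.785 + 0.2500 = 3.035 m³/s; C = (2.785·214.0 + 0.2500·1030)/3.035 = 281.2 mg/L.

281 mg/L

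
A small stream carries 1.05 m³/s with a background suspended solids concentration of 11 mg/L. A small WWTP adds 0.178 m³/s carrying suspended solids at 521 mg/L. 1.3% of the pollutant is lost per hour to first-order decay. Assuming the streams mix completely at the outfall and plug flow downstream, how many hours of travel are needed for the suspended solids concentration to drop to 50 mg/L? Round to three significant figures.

40.5 h

After mixing, C = (1.050·11.00 + 0.1780·521.0) / 1.228 = 104.3/1.228 = 84.93 mg/L.
1.3%/h lost → k = −ln(1 − 0.013) = 0.01309 h⁻¹.
84.93·exp(−k·t) = 50 → t = ln(84.93/50)/k = 145700 s = 40.48 h.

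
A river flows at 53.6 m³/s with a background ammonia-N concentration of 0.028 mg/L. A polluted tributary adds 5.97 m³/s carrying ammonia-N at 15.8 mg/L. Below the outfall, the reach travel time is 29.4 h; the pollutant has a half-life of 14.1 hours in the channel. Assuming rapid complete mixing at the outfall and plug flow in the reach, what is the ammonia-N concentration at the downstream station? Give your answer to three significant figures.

0.379 mg/L

Flow-weighted average: C = (53.60·0.02800 + 5.970·15.80) / 59.57 = 95.83/59.57 = 1.609 mg/L.
Half-life 14.1 h → k = ln 2 / 14.1 = 0.04916 h⁻¹ = 1.180 d⁻¹.
After decay, C = 1.609 × e^(−kt) = 1.609 × 0.2357 = 0.3791 mg/L.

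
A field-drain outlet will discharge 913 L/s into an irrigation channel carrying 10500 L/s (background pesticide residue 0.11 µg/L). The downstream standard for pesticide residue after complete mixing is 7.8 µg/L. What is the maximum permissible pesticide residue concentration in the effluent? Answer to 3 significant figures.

96.2 µg/L

At the limit, (Qr·Cr + Qe·Cₑ)/(Qr + Qe) = 7.8:
Cₑ = (11410·7.8 − 10500·0.1100) / 913.0 = 96.24 µg/L.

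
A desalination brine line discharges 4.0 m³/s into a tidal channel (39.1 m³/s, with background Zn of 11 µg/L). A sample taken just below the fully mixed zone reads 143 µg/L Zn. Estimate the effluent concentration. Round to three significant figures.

Mass balance: 39.10·11.00 + 4.000·Cₑ = 43.10·143.0
→ Cₑ = (43.10·143.0 − 39.10·11.00) / 4.000 = 1433 µg/L.

1430 µg/L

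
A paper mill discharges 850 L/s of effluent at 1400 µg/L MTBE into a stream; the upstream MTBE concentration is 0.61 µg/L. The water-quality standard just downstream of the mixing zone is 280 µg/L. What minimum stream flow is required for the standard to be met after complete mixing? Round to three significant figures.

Set C_mix = 280: (Q·0.6100 + 850.0·1400) / (Q + 850.0) = 280
→ Q = 850.0·(1400 − 280)/(280 − 0.6100) = 3407 L/s.

3410 L/s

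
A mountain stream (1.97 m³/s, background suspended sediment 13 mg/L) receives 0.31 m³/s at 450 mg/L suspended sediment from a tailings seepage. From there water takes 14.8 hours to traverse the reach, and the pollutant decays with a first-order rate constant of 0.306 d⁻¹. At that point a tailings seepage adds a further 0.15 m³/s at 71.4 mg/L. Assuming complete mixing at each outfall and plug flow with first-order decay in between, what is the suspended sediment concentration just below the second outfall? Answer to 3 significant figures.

60.7 mg/L

After mixing, C = (1.970·13.00 + 0.3100·450.0) / 2.280 = 165.1/2.280 = 72.42 mg/L; combined flow 2.280 m³/s.
Applying C = C₀e^(−kt): 72.42 × 0.8280 = 59.96 mg/L.
Second outfall: C = (2.280·59.96 + 0.1500·71.40)/2.430 = 60.67 mg/L.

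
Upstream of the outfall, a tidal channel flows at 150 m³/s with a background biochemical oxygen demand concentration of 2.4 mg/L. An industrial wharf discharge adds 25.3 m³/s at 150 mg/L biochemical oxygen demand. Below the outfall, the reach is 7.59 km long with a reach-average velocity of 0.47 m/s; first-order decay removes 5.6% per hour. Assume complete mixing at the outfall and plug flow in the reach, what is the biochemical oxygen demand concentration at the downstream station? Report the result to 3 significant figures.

18.3 mg/L

Conservation of mass: C = (150.0·2.400 + 25.30·150.0) / 175.3 = 4155/175.3 = 23.70 mg/L.
Travel time t = 7.59·1000 / 0.47 = 16150 s = 4.486 h.
5.6%/h lost → k = −ln(1 − 0.056) = 0.05763 h⁻¹.
First-order decay: C = 23.70·exp(−k·t) = 23.70·0.7722 = 18.30 mg/L.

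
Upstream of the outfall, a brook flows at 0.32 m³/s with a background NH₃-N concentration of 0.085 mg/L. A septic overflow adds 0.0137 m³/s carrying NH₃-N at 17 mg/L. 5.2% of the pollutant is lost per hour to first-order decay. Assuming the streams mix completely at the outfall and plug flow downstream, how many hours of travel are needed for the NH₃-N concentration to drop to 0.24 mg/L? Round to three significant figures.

22.1 h

Mass balance: C = (0.3200·0.08500 + 0.01370·17.00) / 0.3337 = 0.2601/0.3337 = 0.7794 mg/L.
5.2%/h lost → k = −ln(1 − 0.052) = 0.05340 h⁻¹.
0.7794·exp(−k·t) = 0.24 → t = ln(0.7794/0.24)/k = 79410 s = 22.06 h.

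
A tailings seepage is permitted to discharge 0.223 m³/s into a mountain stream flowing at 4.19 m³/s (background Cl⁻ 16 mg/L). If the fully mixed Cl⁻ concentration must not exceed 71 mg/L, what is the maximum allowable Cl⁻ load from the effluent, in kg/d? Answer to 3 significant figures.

Mass balance at the limit: 4.190·16.00 + 0.2230·Cₑ = 4.413·71 → Cₑ = 1104 mg/L.
Load = 0.2230 m³/s × 1104 g/m³ × 86 400 s/d = 21280 kg/d.

21300 kg/d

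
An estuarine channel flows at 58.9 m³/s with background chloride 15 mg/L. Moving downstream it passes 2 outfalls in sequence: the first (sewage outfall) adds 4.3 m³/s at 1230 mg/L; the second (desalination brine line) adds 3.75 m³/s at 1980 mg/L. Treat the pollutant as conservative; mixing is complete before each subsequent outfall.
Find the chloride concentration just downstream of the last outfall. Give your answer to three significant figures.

After outfall 1: Q = 58.90 + 4.300 = 63.20 m³/s; C = (58.90·15.00 + 4.300·1230)/63.20 = 97.67 mg/L.
After outfall 2: Q = 63.20 + 3.750 = 66.95 m³/s; C = (63.20·97.67 + 3.750·1980)/66.95 = 203.1 mg/L.

203 mg/L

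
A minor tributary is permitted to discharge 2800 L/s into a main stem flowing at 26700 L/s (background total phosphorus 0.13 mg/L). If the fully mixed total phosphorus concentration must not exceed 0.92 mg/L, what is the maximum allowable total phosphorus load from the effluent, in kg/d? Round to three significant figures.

2050 kg/d

Mass balance at the limit: 26700·0.1300 + 2800·Cₑ = 29500·0.92 → Cₑ = 8.453 mg/L.
2800 L/s = 2.800 m³/s. Load = 2.800 m³/s × 8.453 g/m³ × 86 400 s/d = 2045 kg/d.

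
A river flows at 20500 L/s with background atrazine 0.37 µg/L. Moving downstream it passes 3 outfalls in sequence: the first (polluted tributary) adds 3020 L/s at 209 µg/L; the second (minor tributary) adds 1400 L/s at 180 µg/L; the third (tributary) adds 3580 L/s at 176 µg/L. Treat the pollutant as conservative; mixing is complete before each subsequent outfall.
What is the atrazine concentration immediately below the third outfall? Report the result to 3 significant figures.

Outfall 1: combined Q = 23520 L/s; C = (20500·0.3700 + 3020·209.0)/23520 = 27.16 µg/L.
Outfall 2: combined Q = 24920 L/s; C = (23520·27.16 + 1400·180.0)/24920 = 35.74 µg/L.
Outfall 3: combined Q = 28500 L/s; C = (24920·35.74 + 3580·176.0)/28500 = 53.36 µg/L.

53.4 µg/L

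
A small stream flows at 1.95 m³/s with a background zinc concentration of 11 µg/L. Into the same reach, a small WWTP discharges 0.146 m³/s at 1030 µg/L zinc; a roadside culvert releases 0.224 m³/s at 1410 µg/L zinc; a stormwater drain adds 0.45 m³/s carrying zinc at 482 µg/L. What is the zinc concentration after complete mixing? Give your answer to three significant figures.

Flow-weighted average: C = (1.950·11.00 + 0.1460·1030 + 0.2240·1410 + 0.4500·482.0) / 2.770 = 704.6/2.770 = 254.4 µg/L.

254 µg/L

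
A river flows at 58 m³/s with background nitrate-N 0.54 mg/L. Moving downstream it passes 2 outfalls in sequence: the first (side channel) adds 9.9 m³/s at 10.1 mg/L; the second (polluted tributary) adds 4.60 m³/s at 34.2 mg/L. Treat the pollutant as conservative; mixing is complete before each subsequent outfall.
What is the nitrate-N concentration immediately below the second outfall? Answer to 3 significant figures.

3.98 mg/L

Below outfall 1: Q → 67.90 m³/s, C = (58.00·0.5400 + 9.900·10.10)/67.90 = 1.934 mg/L.
Below outfall 2: Q → 72.50 m³/s, C = (67.90·1.934 + 4.600·34.20)/72.50 = 3.981 mg/L.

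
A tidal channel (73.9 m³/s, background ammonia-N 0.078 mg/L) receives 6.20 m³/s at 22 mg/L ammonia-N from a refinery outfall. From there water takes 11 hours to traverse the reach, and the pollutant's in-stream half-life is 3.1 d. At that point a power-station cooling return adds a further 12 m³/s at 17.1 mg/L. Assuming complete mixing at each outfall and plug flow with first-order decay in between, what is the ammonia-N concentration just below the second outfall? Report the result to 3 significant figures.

Mixed concentration C = ΣQC/ΣQ = (73.90·0.07800 + 6.200·22.00) / 80.10 = 142.2/80.10 = 1.775 mg/L; combined flow 80.10 m³/s.
Half-life 3.1 d → k = ln 2 / 3.1 = 0.2236 d⁻¹.
First-order decay: C = 1.775·exp(−k·t) = 1.775·0.9026 = 1.602 mg/L.
Second outfall: C = (80.10·1.602 + 12.00·17.10)/92.10 = 3.621 mg/L.

3.62 mg/L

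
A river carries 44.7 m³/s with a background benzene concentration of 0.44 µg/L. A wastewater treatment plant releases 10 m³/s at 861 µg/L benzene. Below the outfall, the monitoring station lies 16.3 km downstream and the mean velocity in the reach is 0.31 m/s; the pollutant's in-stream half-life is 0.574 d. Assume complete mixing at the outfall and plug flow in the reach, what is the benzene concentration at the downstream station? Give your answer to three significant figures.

75.7 µg/L

Conservation of mass: C = (44.70·0.4400 + 10.00·861.0) / 54.70 = 8630/54.70 = 157.8 µg/L.
Travel time t = 16.3·1000 / 0.31 = 52580 s = 14.61 h.
Half-life 0.574 d → k = ln 2 / 0.574 = 1.208 d⁻¹.
After decay, C = 157.8 × e^(−kt) = 157.8 × 0.4796 = 75.66 µg/L.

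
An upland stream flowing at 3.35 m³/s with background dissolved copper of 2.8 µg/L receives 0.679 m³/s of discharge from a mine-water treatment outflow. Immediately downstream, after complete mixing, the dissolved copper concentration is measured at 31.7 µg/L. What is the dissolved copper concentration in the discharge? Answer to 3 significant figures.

174 µg/L

Mass balance: 3.350·2.800 + 0.6790·Cₑ = 4.029·31.70
→ Cₑ = (4.029·31.70 − 3.350·2.800) / 0.6790 = 174.3 µg/L.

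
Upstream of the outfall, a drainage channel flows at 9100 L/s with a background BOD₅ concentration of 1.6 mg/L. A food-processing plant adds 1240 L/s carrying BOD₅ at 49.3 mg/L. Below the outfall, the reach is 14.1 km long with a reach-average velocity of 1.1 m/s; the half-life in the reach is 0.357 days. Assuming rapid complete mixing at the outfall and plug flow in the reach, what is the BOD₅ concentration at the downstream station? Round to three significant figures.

5.49 mg/L

Mass balance: C = (9100·1.600 + 1240·49.30) / 10340 = 75690/10340 = 7.320 mg/L.
Travel time t = 14.1·1000 / 1.1 = 12820 s = 3.561 h.
Half-life 0.357 d → k = ln 2 / 0.357 = 1.942 d⁻¹.
First-order decay: C = 7.320·exp(−k·t) = 7.320·0.7497 = 5.488 mg/L.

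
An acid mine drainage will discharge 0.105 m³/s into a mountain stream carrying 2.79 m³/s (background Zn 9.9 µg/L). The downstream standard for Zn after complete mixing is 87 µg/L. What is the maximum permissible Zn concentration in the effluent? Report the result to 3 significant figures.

At the limit, (Qr·Cr + Qe·Cₑ)/(Qr + Qe) = 87:
Cₑ = (2.895·87 − 2.790·9.900) / 0.1050 = 2136 µg/L.

2140 µg/L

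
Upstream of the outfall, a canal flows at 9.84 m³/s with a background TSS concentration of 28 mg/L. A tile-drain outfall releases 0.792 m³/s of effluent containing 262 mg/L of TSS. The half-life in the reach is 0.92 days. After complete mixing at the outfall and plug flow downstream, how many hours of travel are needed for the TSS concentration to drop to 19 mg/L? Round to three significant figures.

27.8 h

Conservation of mass: C = (9.840·28.00 + 0.7920·262.0) / 10.63 = 483.0/10.63 = 45.43 mg/L.
Half-life 0.92 d → k = ln 2 / 0.92 = 0.7534 d⁻¹.
45.43·exp(−k·t) = 19 → t = ln(45.43/19)/k = 99970 s = 27.77 h.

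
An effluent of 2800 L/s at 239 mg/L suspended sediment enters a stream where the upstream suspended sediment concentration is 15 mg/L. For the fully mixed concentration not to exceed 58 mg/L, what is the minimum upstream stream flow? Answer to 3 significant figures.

Set C_mix = 58: (Q·15.00 + 2800·239.0) / (Q + 2800) = 58
→ Q = 2800·(239.0 − 58)/(58 − 15.00) = 11790 L/s.

11800 L/s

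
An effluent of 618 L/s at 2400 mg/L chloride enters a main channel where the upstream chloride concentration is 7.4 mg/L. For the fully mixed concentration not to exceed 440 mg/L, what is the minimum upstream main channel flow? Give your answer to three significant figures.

Set C_mix = 440: (Q·7.400 + 618.0·2400) / (Q + 618.0) = 440
→ Q = 618.0·(2400 − 440)/(440 − 7.400) = 2800 L/s.

2800 L/s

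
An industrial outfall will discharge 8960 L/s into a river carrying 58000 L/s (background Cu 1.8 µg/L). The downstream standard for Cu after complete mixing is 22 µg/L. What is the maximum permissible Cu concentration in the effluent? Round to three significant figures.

153 µg/L

At the limit, (Qr·Cr + Qe·Cₑ)/(Qr + Qe) = 22:
Cₑ = (66960·22 − 58000·1.800) / 8960 = 152.8 µg/L.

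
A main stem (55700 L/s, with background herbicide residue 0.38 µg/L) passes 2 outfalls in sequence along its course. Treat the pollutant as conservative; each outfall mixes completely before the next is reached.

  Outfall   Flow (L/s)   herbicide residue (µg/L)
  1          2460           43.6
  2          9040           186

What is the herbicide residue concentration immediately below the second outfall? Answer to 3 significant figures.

26.9 µg/L

Below outfall 1: Q → 58160 L/s, C = (55700·0.3800 + 2460·43.60)/58160 = 2.208 µg/L.
Below outfall 2: Q → 67200 L/s, C = (58160·2.208 + 9040·186.0)/67200 = 26.93 µg/L.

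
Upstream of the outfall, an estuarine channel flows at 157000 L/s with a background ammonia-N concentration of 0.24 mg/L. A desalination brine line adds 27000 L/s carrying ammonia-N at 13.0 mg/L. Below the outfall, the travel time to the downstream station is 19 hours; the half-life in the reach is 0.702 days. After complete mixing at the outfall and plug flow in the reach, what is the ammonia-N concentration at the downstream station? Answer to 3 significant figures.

0.967 mg/L

Mixed concentration C = ΣQC/ΣQ = (157000·0.2400 + 27000·13.00) / 184000 = 388700/184000 = 2.112 mg/L.
Half-life 0.702 d → k = ln 2 / 0.702 = 0.9874 d⁻¹.
Applying C = C₀e^(−kt): 2.112 × 0.4576 = 0.9667 mg/L.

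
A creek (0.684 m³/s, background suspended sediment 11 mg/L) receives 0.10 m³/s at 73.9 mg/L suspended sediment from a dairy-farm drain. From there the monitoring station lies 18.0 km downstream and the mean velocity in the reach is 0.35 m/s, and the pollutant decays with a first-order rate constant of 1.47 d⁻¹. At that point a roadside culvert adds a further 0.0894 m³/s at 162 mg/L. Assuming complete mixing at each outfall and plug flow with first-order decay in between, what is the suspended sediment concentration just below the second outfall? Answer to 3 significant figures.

23.7 mg/L

Mass balance: C = (0.6840·11.00 + 0.1000·73.90) / 0.7840 = 14.91/0.7840 = 19.02 mg/L; combined flow 0.7840 m³/s.
Travel time t = 18.0·1000 / 0.35 = 51430 s = 14.29 h.
After decay, C = 19.02 × e^(−kt) = 19.02 × 0.4169 = 7.930 mg/L.
At the second outfall, C = (0.7840·7.930 + 0.08940·162.0) / (0.7840 + 0.08940) = 23.70 mg/L.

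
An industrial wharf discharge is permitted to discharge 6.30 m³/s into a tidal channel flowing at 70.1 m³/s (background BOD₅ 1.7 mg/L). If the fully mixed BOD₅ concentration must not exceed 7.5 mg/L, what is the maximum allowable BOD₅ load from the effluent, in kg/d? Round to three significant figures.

39200 kg/d

Mass balance at the limit: 70.10·1.700 + 6.300·Cₑ = 76.40·7.5 → Cₑ = 72.04 mg/L.
Load = 6.300 m³/s × 72.04 g/m³ × 86 400 s/d = 39210 kg/d.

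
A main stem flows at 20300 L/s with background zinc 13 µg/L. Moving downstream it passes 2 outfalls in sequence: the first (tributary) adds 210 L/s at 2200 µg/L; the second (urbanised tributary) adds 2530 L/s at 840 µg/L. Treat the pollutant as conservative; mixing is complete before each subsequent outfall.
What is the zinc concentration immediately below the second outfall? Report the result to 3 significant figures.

After outfall 1: Q = 20300 + 210.0 = 20510 L/s; C = (20300·13.00 + 210.0·2200)/20510 = 35.39 µg/L.
After outfall 2: Q = 20510 + 2530 = 23040 L/s; C = (20510·35.39 + 2530·840.0)/23040 = 123.7 µg/L.

124 µg/L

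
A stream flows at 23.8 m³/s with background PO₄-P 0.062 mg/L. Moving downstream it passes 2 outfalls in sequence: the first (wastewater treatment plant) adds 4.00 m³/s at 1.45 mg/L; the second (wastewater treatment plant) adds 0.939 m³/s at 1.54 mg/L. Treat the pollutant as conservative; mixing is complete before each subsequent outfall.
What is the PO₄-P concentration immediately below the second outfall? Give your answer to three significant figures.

0.303 mg/L

Below outfall 1: Q → 27.80 m³/s, C = (23.80·0.06200 + 4.000·1.450)/27.80 = 0.2617 mg/L.
Below outfall 2: Q → 28.74 m³/s, C = (27.80·0.2617 + 0.9390·1.540)/28.74 = 0.3035 mg/L.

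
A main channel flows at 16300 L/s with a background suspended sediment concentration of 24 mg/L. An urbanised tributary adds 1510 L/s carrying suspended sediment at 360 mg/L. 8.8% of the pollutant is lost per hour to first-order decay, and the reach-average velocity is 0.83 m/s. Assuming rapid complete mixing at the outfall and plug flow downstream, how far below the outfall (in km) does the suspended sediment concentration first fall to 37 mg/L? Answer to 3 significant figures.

Mixed concentration C = ΣQC/ΣQ = (16300·24.00 + 1510·360.0) / 17810 = 934800/17810 = 52.49 mg/L.
8.8%/h lost → k = −ln(1 − 0.088) = 0.09212 h⁻¹.
Set 52.49·exp(−k·t) = 37 → t = ln(52.49/37)/k = 13670 s = 3.796 h.
Distance = v·t = 0.83·13670 = 11340 m = 11.34 km.

11.3 km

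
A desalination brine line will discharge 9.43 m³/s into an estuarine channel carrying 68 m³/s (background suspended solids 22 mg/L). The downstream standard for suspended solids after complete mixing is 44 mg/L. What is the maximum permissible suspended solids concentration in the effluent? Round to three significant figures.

At the limit, (Qr·Cr + Qe·Cₑ)/(Qr + Qe) = 44:
Cₑ = (77.43·44 − 68.00·22.00) / 9.430 = 202.6 mg/L.

203 mg/L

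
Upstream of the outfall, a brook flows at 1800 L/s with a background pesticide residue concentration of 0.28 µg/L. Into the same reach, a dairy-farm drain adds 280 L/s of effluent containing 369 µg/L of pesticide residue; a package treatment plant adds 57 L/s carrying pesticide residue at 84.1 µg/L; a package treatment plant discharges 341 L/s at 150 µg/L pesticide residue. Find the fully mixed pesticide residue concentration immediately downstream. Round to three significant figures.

64.5 µg/L

Conservation of mass: C = (1800·0.2800 + 280.0·369.0 + 57.00·84.10 + 341.0·150.0) / 2478 = 159800/2478 = 64.47 µg/L.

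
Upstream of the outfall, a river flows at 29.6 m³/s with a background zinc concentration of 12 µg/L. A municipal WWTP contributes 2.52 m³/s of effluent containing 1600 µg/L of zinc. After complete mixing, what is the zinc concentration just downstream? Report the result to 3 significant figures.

137 µg/L

Conservation of mass: C = (29.60·12.00 + 2.520·1600) / 32.12 = 4387/32.12 = 136.6 µg/L.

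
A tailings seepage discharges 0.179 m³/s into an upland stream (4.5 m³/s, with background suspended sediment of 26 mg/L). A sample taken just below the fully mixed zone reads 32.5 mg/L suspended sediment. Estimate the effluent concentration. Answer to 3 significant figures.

Mass balance: 4.500·26.00 + 0.1790·Cₑ = 4.679·32.50
→ Cₑ = (4.679·32.50 − 4.500·26.00) / 0.1790 = 195.9 mg/L.

196 mg/L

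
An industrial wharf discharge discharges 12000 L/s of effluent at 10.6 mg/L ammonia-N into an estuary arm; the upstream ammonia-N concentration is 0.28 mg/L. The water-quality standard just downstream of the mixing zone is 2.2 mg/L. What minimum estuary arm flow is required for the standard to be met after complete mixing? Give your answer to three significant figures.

Set C_mix = 2.2: (Q·0.2800 + 12000·10.60) / (Q + 12000) = 2.2
→ Q = 12000·(10.60 − 2.2)/(2.2 − 0.2800) = 52500 L/s.

52500 L/s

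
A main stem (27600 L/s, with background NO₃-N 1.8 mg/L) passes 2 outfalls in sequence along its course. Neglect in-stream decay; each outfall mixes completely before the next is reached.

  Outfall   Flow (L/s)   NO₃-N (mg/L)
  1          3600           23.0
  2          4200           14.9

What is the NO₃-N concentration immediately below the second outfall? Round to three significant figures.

5.51 mg/L

Outfall 1: combined Q = 31200 L/s; C = (27600·1.800 + 3600·23.00)/31200 = 4.246 mg/L.
Outfall 2: combined Q = 35400 L/s; C = (31200·4.246 + 4200·14.90)/35400 = 5.510 mg/L.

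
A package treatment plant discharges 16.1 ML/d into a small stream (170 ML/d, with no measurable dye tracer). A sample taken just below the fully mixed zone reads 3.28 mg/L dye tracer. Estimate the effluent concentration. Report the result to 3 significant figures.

37.9 mg/L

Mass balance: 170.0·0 + 16.10·Cₑ = 186.1·3.280
→ Cₑ = (186.1·3.280 − 170.0·0) / 16.10 = 37.91 mg/L.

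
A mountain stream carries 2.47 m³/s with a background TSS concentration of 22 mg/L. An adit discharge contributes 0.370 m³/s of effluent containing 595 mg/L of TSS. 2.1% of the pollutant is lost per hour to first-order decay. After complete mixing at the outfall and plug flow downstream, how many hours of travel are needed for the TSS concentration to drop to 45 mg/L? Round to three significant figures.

After mixing, C = (2.470·22.00 + 0.3700·595.0) / 2.840 = 274.5/2.840 = 96.65 mg/L.
2.1%/h lost → k = −ln(1 − 0.021) = 0.02122 h⁻¹.
96.65·exp(−k·t) = 45 → t = ln(96.65/45)/k = 129700 s = 36.02 h.

36.0 h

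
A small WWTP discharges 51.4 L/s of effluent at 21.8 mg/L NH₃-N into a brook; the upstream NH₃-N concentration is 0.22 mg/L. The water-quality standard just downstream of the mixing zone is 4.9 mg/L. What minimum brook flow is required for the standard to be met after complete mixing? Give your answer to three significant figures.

186 L/s

Set C_mix = 4.9: (Q·0.2200 + 51.40·21.80) / (Q + 51.40) = 4.9
→ Q = 51.40·(21.80 − 4.9)/(4.9 − 0.2200) = 185.6 L/s.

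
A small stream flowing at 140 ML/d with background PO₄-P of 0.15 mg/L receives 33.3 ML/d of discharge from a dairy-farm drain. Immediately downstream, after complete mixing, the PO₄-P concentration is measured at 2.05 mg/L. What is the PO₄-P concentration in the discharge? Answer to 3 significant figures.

Mass balance: 140.0·0.1500 + 33.30·Cₑ = 173.3·2.050
→ Cₑ = (173.3·2.050 − 140.0·0.1500) / 33.30 = 10.04 mg/L.

10.0 mg/L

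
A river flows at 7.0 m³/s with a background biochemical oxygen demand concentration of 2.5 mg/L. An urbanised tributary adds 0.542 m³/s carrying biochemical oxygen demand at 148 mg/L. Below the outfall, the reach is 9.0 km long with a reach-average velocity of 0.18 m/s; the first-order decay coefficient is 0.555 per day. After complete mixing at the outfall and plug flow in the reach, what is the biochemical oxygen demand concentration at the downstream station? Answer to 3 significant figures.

9.40 mg/L

Mass balance: C = (7.000·2.500 + 0.5420·148.0) / 7.542 = 97.72/7.542 = 12.96 mg/L.
Travel time t = 9.0·1000 / 0.18 = 50000 s = 13.89 h.
After decay, C = 12.96 × e^(−kt) = 12.96 × 0.7253 = 9.397 mg/L.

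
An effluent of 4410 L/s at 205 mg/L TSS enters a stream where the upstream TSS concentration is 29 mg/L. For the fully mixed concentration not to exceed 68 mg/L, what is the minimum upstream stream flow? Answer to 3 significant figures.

15500 L/s

Set C_mix = 68: (Q·29.00 + 4410·205.0) / (Q + 4410) = 68
→ Q = 4410·(205.0 − 68)/(68 − 29.00) = 15490 L/s.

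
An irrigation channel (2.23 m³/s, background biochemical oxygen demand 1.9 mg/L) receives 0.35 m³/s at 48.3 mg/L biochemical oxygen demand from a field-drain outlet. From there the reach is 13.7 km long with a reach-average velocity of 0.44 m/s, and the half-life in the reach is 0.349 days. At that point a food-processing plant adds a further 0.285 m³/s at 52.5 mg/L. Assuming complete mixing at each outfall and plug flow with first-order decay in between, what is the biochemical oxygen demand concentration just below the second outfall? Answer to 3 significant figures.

8.83 mg/L

Mixed concentration C = ΣQC/ΣQ = (2.230·1.900 + 0.3500·48.30) / 2.580 = 21.14/2.580 = 8.195 mg/L; combined flow 2.580 m³/s.
Travel time t = 13.7·1000 / 0.44 = 31140 s = 8.649 h.
Half-life 0.349 d → k = ln 2 / 0.349 = 1.986 d⁻¹.
Applying C = C₀e^(−kt): 8.195 × 0.4888 = 4.006 mg/L.
Second outfall: C = (2.580·4.006 + 0.2850·52.50)/2.865 = 8.830 mg/L.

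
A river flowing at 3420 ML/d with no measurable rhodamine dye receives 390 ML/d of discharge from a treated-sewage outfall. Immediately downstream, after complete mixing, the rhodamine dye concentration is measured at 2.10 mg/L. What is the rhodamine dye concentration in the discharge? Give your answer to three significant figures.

20.5 mg/L

Mass balance: 3420·0 + 390.0·Cₑ = 3810·2.100
→ Cₑ = (3810·2.100 − 3420·0) / 390.0 = 20.52 mg/L.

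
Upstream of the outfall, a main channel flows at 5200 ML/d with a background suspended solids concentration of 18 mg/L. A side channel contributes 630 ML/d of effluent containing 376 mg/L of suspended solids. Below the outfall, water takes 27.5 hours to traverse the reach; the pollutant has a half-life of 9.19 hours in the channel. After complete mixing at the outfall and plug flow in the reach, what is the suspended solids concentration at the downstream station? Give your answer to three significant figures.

7.12 mg/L

Flow-weighted average: C = (5200·18.00 + 630.0·376.0) / 5830 = 330500/5830 = 56.69 mg/L.
Half-life 9.19 h → k = ln 2 / 9.19 = 0.07542 h⁻¹ = 1.810 d⁻¹.
After decay, C = 56.69 × e^(−kt) = 56.69 × 0.1257 = 7.123 mg/L.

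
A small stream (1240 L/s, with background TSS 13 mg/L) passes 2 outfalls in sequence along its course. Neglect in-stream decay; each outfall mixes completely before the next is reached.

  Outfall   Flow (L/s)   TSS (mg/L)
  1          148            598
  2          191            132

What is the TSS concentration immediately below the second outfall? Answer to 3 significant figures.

Below outfall 1: Q → 1388 L/s, C = (1240·13.00 + 148.0·598.0)/1388 = 75.38 mg/L.
Below outfall 2: Q → 1579 L/s, C = (1388·75.38 + 191.0·132.0)/1579 = 82.23 mg/L.

82.2 mg/L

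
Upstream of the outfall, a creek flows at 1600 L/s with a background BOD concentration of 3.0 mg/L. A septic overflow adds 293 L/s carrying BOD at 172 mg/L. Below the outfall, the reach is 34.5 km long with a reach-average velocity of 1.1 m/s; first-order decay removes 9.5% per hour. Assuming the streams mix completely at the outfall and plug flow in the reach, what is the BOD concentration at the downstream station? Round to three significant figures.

12.2 mg/L

Flow-weighted average: C = (1600·3.000 + 293.0·172.0) / 1893 = 55200/1893 = 29.16 mg/L.
Travel time t = 34.5·1000 / 1.1 = 31360 s = 8.712 h.
9.5%/h lost → k = −ln(1 − 0.095) = 0.09982 h⁻¹.
First-order decay: C = 29.16·exp(−k·t) = 29.16·0.4191 = 12.22 mg/L.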